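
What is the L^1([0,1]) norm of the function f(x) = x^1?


Step 1: ||f||_1 = (integral_0^1 |x^1|^1 dx)^(1/1)
     = (integral_0^1 x^1 dx)^(1/1)
Step 2: integral_0^1 x^1 dx = [x^2/(2)] from 0 to 1 = 1^2/2
     = 1/2 = 0.5
Step 3: ||f||_1 = (0.5)^(1/1) = 0.5


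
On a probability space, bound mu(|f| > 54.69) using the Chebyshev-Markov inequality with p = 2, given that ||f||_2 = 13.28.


Chebyshev/Markov inequality: mu(|f| > eps) <= (||f||_p / eps)^p
Step 1: ||f||_2 / eps = 13.28 / 54.69 = 0.242823
Step 2: Raise to power p = 2:
  (0.242823)^2 = 0.058963
Step 3: Therefore mu(|f| > 54.69) <= 0.058963


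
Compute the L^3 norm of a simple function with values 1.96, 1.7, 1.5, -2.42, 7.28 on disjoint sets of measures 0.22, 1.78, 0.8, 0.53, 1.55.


Step 1: Compute |f_i|^3 for each value:
  |1.96|^3 = 7.529536
  |1.7|^3 = 4.913
  |1.5|^3 = 3.375
  |-2.42|^3 = 14.172488
  |7.28|^3 = 385.828352
Step 2: Multiply by measures and sum:
  7.529536 * 0.22 = 1.656498
  4.913 * 1.78 = 8.74514
  3.375 * 0.8 = 2.7
  14.172488 * 0.53 = 7.511419
  385.828352 * 1.55 = 598.033946
Sum = 1.656498 + 8.74514 + 2.7 + 7.511419 + 598.033946 = 618.647002
Step 3: Take the p-th root:
||f||_3 = (618.647002)^(1/3) = 8.520812


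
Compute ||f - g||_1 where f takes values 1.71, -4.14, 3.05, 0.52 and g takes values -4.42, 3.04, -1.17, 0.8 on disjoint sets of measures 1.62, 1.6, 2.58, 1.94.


Step 1: Compute differences f_i - g_i:
  1.71 - -4.42 = 6.13
  -4.14 - 3.04 = -7.18
  3.05 - -1.17 = 4.22
  0.52 - 0.8 = -0.28
Step 2: Compute |diff|^1 * measure for each set:
  |6.13|^1 * 1.62 = 6.13 * 1.62 = 9.9306
  |-7.18|^1 * 1.6 = 7.18 * 1.6 = 11.488
  |4.22|^1 * 2.58 = 4.22 * 2.58 = 10.8876
  |-0.28|^1 * 1.94 = 0.28 * 1.94 = 0.5432
Step 3: Sum = 32.8494
Step 4: ||f-g||_1 = (32.8494)^(1/1) = 32.8494


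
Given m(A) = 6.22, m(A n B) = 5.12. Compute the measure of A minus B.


m(A \ B) = m(A) - m(A n B)
= 6.22 - 5.12
= 1.1


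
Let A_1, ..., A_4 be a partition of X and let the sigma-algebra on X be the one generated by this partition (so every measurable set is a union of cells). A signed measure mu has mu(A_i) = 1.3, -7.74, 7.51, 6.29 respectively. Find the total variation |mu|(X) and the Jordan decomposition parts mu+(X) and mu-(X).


Step 1: Every measurable set is a union of atoms (the cells / points), so a Hahn decomposition is
  obtained by grouping atoms by sign: P = union of atoms with mu > 0, N = union of the remaining atoms.
  Atoms in P (indices): 1, 3, 4;  atoms in N (indices): 2
  Positive values: 1.3, 7.51, 6.29
  Negative values: -7.74
Step 2: mu+(X) = mu(P) = sum of positive atom values = 15.1
Step 3: mu-(X) = -mu(N) = sum of |negative atom values| = 7.74
Step 4: |mu|(X) = mu+(X) + mu-(X) = 15.1 + 7.74 = 22.84


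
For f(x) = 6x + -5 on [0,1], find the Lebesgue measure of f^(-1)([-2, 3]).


f^(-1)([-2, 3]) = {x : -2 <= 6x + -5 <= 3}
Solving: (-2 - -5)/6 <= x <= (3 - -5)/6
= [0.5, 1.333333]
Intersecting with [0,1]: [0.5, 1]
Measure = 1 - 0.5 = 0.5


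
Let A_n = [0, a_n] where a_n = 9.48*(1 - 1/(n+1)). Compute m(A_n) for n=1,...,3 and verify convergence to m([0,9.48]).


By continuity of measure from below: if A_n increases to A, then m(A_n) -> m(A).
Here A = [0, 9.48], so m(A) = 9.48
Step 1: a_1 = 9.48*(1 - 1/2) = 4.74, m(A_1) = 4.74
Step 2: a_2 = 9.48*(1 - 1/3) = 6.32, m(A_2) = 6.32
Step 3: a_3 = 9.48*(1 - 1/4) = 7.11, m(A_3) = 7.11
Limit: m(A_n) -> m([0,9.48]) = 9.48


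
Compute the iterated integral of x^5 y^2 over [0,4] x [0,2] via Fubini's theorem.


By Fubini's theorem, the double integral factors as a product of single integrals:
Step 1: integral_0^4 x^5 dx = [x^6/6] from 0 to 4
     = 4^6/6 = 682.666667
Step 2: integral_0^2 y^2 dy = [y^3/3] from 0 to 2
     = 2^3/3 = 2.666667
Step 3: Double integral = 682.666667 * 2.666667 = 1820.444444


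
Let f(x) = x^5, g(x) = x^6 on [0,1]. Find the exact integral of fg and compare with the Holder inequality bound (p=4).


Step 1: Exact integral of f*g = integral(x^11, 0, 1) = 1/12
     = 0.083333
Step 2: Holder bound with p=4, q=1.333333:
  ||f||_p = (integral x^20 dx)^(1/4) = (1/21)^(1/4) = 0.467138
  ||g||_q = (integral x^8 dx)^(1/1.333333) = (1/9)^(1/1.333333) = 0.19245
Step 3: Holder bound = ||f||_p * ||g||_q = 0.467138 * 0.19245 = 0.089901
Verification: 0.083333 <= 0.089901 (Holder holds)


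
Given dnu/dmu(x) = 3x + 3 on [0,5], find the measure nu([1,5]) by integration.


nu(A) = integral_A (dnu/dmu) dmu = integral_1^5 (3x + 3) dx
Step 1: Antiderivative F(x) = (3/2)x^2 + 3x
Step 2: F(5) = (3/2)*5^2 + 3*5 = 37.5 + 15 = 52.5
Step 3: F(1) = (3/2)*1^2 + 3*1 = 1.5 + 3 = 4.5
Step 4: nu([1,5]) = F(5) - F(1) = 52.5 - 4.5 = 48


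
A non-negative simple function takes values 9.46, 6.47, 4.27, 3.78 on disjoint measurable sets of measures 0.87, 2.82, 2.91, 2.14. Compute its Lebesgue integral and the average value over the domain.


Step 1: Integral = sum(value_i * measure_i)
= 9.46*0.87 + 6.47*2.82 + 4.27*2.91 + 3.78*2.14
= 8.2302 + 18.2454 + 12.4257 + 8.0892
= 46.9905
Step 2: Total measure of domain = 0.87 + 2.82 + 2.91 + 2.14 = 8.74
Step 3: Average value = 46.9905 / 8.74 = 5.376487


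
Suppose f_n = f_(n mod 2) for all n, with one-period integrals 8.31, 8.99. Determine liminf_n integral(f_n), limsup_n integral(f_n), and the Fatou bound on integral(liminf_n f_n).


The sequence (integral(f_n)) is periodic with period 2, repeating the values 8.31, 8.99 indefinitely.
Step 1: For a periodic sequence, every tail (a_m, a_(m+1), ...) contains all 2 period values infinitely often.
Step 2: Hence inf of every tail = min of the period values = min(8.31, 8.99) = 8.31.
        liminf_n integral(f_n) = sup over m of (inf of tail from m) = 8.31.
Step 3: Similarly sup of every tail = max of the period values = 8.99.
        limsup_n integral(f_n) = 8.99.
Step 4: Fatou's lemma: integral(liminf_n f_n) <= liminf_n integral(f_n) = 8.31.
        So the integral of the pointwise liminf is at most 8.31.


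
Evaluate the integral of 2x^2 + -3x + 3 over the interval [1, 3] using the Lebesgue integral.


The Lebesgue integral of a Riemann-integrable function agrees with the Riemann integral.
Antiderivative F(x) = (2/3)x^3 + (-3/2)x^2 + 3x
F(3) = (2/3)*3^3 + (-3/2)*3^2 + 3*3
     = (2/3)*27 + (-3/2)*9 + 3*3
     = 18 + -13.5 + 9
     = 13.5
F(1) = 2.166667
Integral = F(3) - F(1) = 13.5 - 2.166667 = 11.333333


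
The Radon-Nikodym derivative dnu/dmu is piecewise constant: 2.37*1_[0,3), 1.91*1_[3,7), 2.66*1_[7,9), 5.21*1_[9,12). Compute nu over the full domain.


Integrate each piece of the Radon-Nikodym derivative:
Step 1: integral_0^3 2.37 dx = 2.37*(3-0) = 2.37*3 = 7.11
Step 2: integral_3^7 1.91 dx = 1.91*(7-3) = 1.91*4 = 7.64
Step 3: integral_7^9 2.66 dx = 2.66*(9-7) = 2.66*2 = 5.32
Step 4: integral_9^12 5.21 dx = 5.21*(12-9) = 5.21*3 = 15.63
Total: 7.11 + 7.64 + 5.32 + 15.63 = 35.7


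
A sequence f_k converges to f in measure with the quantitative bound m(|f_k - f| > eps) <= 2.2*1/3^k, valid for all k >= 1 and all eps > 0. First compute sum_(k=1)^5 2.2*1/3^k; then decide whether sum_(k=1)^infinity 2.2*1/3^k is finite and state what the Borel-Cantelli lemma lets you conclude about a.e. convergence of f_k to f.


Step 1: List the terms 2.2*1/3^k for k = 1 to 5:
  k=1: 0.733333
  k=2: 0.244444
  k=3: 0.081481
  k=4: 0.02716
  k=5: 0.009053
Step 2: Partial sum = 0.733333 + 0.244444 + 0.081481 + 0.02716 + 0.009053
     = 1.095473
Step 3: The full series sum_(k>=1) 2.2*1/3^k converges (geometric series with ratio 1/3 < 1; a constant multiple of a convergent series converges).
Step 4: Fix eps > 0. Since sum_k m(|f_k - f| > eps) < infinity, the Borel-Cantelli lemma gives
        m(limsup_k {|f_k - f| > eps}) = 0, i.e. for a.e. x, |f_k(x) - f(x)| <= eps for all large k.
        Applying this with eps = 1/j for j = 1, 2, ... and intersecting the countably many full-measure sets,
        for a.e. x we get limsup_k |f_k(x) - f(x)| <= 1/j for every j, hence f_k -> f almost everywhere.
Conclusion: series converges; Borel-Cantelli yields f_k -> f a.e.


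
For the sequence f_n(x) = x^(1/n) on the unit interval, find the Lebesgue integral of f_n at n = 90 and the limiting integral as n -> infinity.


At n = 90: f_90(x) = x^(1/90).
Step 1: integral(x^(1/90), 0, 1) = [x^(1/90+1) / (1/90+1)] from 0 to 1
     = 1 / (1/90 + 1) = 1 / ((90+1)/90) = 90/(90+1)
     = 90/91 = 0.989011
Step 2: As n -> infinity, f_n(x) = x^(1/n) -> 1 for x in (0,1], and f_n is increasing in n.
By MCT, lim_n integral(f_n) = integral(lim_n f_n) = integral(1, 0, 1) = 1.
Step 3: Verify convergence: 90/91 = 0.989011 -> 1


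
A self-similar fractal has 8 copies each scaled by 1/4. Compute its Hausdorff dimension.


For a self-similar set with N copies scaled by 1/r:
dim_H = log(N)/log(r) = log(8)/log(4)
= 2.079442/1.386294
= 1.5


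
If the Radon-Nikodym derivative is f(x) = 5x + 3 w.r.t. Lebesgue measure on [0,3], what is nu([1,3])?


nu(A) = integral_A (dnu/dmu) dmu = integral_1^3 (5x + 3) dx
Step 1: Antiderivative F(x) = (5/2)x^2 + 3x
Step 2: F(3) = (5/2)*3^2 + 3*3 = 22.5 + 9 = 31.5
Step 3: F(1) = (5/2)*1^2 + 3*1 = 2.5 + 3 = 5.5
Step 4: nu([1,3]) = F(3) - F(1) = 31.5 - 5.5 = 26


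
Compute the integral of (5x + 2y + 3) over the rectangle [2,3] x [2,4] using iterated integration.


By Fubini, integrate in x first, then y.
Step 1: Fix y, integrate over x in [2,3]:
  integral(5x + 2y + 3, x=2..3)
  = 5*(3^2 - 2^2)/2 + (2y + 3)*(3 - 2)
  = 12.5 + (2y + 3)*1
  = 12.5 + 2y + 3
  = 15.5 + 2y
Step 2: Integrate over y in [2,4]:
  integral(15.5 + 2y, y=2..4)
  = 15.5*2 + 2*(4^2 - 2^2)/2
  = 31 + 12
  = 43


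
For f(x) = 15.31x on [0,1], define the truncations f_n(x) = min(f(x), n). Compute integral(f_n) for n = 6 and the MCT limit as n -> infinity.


f(x) = 15.31x on [0,1]; f_n(x) = min(15.31x, n). At n = 6:
Step 1: f(x) reaches 6 at x = 6/15.31 = 0.391901
Step 2: integral(f_6) = integral(15.31x, 0, 0.391901) + integral(6, 0.391901, 1)
       = 15.31*0.391901^2/2 + 6*(1 - 0.391901)
       = 1.175702 + 3.648596
       = 4.824298
Step 3: As n -> infinity, f_n increases to f, so by MCT integral(f_n) -> integral(f) = 15.31/2 = 7.655.
Convergence: integral(f_6) = 4.824298 -> 7.655 as n -> infinity


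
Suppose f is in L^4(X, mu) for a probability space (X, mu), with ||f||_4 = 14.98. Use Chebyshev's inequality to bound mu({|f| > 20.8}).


Chebyshev/Markov inequality: mu(|f| > eps) <= (||f||_p / eps)^p
Step 1: ||f||_4 / eps = 14.98 / 20.8 = 0.720192
Step 2: Raise to power p = 4:
  (0.720192)^4 = 0.269026
Step 3: Therefore mu(|f| > 20.8) <= 0.269026


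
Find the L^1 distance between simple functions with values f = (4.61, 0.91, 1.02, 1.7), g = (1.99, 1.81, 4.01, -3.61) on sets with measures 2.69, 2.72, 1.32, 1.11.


Step 1: Compute differences f_i - g_i:
  4.61 - 1.99 = 2.62
  0.91 - 1.81 = -0.9
  1.02 - 4.01 = -2.99
  1.7 - -3.61 = 5.31
Step 2: Compute |diff|^1 * measure for each set:
  |2.62|^1 * 2.69 = 2.62 * 2.69 = 7.0478
  |-0.9|^1 * 2.72 = 0.9 * 2.72 = 2.448
  |-2.99|^1 * 1.32 = 2.99 * 1.32 = 3.9468
  |5.31|^1 * 1.11 = 5.31 * 1.11 = 5.8941
Step 3: Sum = 19.3367
Step 4: ||f-g||_1 = (19.3367)^(1/1) = 19.3367


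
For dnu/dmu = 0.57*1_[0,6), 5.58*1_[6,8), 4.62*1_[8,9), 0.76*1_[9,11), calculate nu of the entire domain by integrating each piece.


Integrate each piece of the Radon-Nikodym derivative:
Step 1: integral_0^6 0.57 dx = 0.57*(6-0) = 0.57*6 = 3.42
Step 2: integral_6^8 5.58 dx = 5.58*(8-6) = 5.58*2 = 11.16
Step 3: integral_8^9 4.62 dx = 4.62*(9-8) = 4.62*1 = 4.62
Step 4: integral_9^11 0.76 dx = 0.76*(11-9) = 0.76*2 = 1.52
Total: 3.42 + 11.16 + 4.62 + 1.52 = 20.72


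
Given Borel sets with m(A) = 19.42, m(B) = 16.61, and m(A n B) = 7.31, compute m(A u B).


By inclusion-exclusion: m(A u B) = m(A) + m(B) - m(A n B)
= 19.42 + 16.61 - 7.31
= 28.72


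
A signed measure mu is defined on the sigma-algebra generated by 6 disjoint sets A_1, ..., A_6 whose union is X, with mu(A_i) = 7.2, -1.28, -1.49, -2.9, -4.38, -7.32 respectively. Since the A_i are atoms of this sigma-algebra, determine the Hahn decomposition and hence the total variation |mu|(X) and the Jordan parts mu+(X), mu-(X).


Step 1: Every measurable set is a union of atoms (the cells / points), so a Hahn decomposition is
  obtained by grouping atoms by sign: P = union of atoms with mu > 0, N = union of the remaining atoms.
  Atoms in P (indices): 1;  atoms in N (indices): 2, 3, 4, 5, 6
  Positive values: 7.2
  Negative values: -1.28, -1.49, -2.9, -4.38, -7.32
Step 2: mu+(X) = mu(P) = sum of positive atom values = 7.2
Step 3: mu-(X) = -mu(N) = sum of |negative atom values| = 17.37
Step 4: |mu|(X) = mu+(X) + mu-(X) = 7.2 + 17.37 = 24.57


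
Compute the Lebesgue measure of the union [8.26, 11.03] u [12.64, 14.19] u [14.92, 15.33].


For pairwise disjoint intervals, m(union) = sum of lengths.
= (11.03 - 8.26) + (14.19 - 12.64) + (15.33 - 14.92)
= 2.77 + 1.55 + 0.41
= 4.73


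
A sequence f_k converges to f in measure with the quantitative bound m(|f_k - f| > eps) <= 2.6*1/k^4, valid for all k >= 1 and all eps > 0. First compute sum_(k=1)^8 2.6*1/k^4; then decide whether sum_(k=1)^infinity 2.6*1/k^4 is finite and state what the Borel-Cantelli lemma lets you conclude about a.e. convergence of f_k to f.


Step 1: List the terms 2.6*1/k^4 for k = 1 to 8:
  k=1: 2.6
  k=2: 0.1625
  k=3: 0.032099
  k=4: 0.010156
  k=5: 0.00416
  k=6: 0.002006
  k=7: 0.001083
  k=8: 6.347656e-04
Step 2: Partial sum = 2.6 + 0.1625 + 0.032099 + 0.010156 + 0.00416 + 0.002006 + 0.001083 + 6.347656e-04
     = 2.812639
Step 3: The full series sum_(k>=1) 2.6*1/k^4 converges (p-series with p = 4 > 1; a constant multiple of a convergent series converges).
Step 4: Fix eps > 0. Since sum_k m(|f_k - f| > eps) < infinity, the Borel-Cantelli lemma gives
        m(limsup_k {|f_k - f| > eps}) = 0, i.e. for a.e. x, |f_k(x) - f(x)| <= eps for all large k.
        Applying this with eps = 1/j for j = 1, 2, ... and intersecting the countably many full-measure sets,
        for a.e. x we get limsup_k |f_k(x) - f(x)| <= 1/j for every j, hence f_k -> f almost everywhere.
Conclusion: series converges; Borel-Cantelli yields f_k -> f a.e.


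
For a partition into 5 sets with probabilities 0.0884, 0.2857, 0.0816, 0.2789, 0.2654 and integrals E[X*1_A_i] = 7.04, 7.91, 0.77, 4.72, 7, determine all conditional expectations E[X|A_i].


For each cell A_i: E[X|A_i] = E[X*1_A_i] / P(A_i)
Step 1: E[X|A_1] = 7.04 / 0.0884 = 79.638009
Step 2: E[X|A_2] = 7.91 / 0.2857 = 27.686384
Step 3: E[X|A_3] = 0.77 / 0.0816 = 9.436275
Step 4: E[X|A_4] = 4.72 / 0.2789 = 16.923629
Step 5: E[X|A_5] = 7 / 0.2654 = 26.375283
Verification: E[X] = sum E[X*1_A_i] = 7.04 + 7.91 + 0.77 + 4.72 + 7 = 27.44


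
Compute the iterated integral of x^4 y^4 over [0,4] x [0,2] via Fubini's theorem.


By Fubini's theorem, the double integral factors as a product of single integrals:
Step 1: integral_0^4 x^4 dx = [x^5/5] from 0 to 4
     = 4^5/5 = 204.8
Step 2: integral_0^2 y^4 dy = [y^5/5] from 0 to 2
     = 2^5/5 = 6.4
Step 3: Double integral = 204.8 * 6.4 = 1310.72


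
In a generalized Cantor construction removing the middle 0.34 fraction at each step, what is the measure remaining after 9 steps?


Step 1: At each step, fraction remaining = 1 - 0.34 = 0.66
Step 2: After 9 steps, measure = (0.66)^9
Result = 0.023763


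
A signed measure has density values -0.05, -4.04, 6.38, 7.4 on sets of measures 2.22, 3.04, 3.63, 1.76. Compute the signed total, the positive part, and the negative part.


Step 1: Compute signed measure on each set:
  Set 1: -0.05 * 2.22 = -0.111
  Set 2: -4.04 * 3.04 = -12.2816
  Set 3: 6.38 * 3.63 = 23.1594
  Set 4: 7.4 * 1.76 = 13.024
Step 2: Total signed measure = (-0.111) + (-12.2816) + (23.1594) + (13.024)
     = 23.7908
Step 3: Positive part mu+(X) = sum of positive contributions = 36.1834
Step 4: Negative part mu-(X) = |sum of negative contributions| = 12.3926


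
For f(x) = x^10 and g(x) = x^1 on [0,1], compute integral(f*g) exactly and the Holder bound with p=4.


Step 1: Exact integral of f*g = integral(x^11, 0, 1) = 1/12
     = 0.083333
Step 2: Holder bound with p=4, q=1.333333:
  ||f||_p = (integral x^40 dx)^(1/4) = (1/41)^(1/4) = 0.395188
  ||g||_q = (integral x^1.333333 dx)^(1/1.333333) = (1/2.333333)^(1/1.333333) = 0.529685
Step 3: Holder bound = ||f||_p * ||g||_q = 0.395188 * 0.529685 = 0.209325
Verification: 0.083333 <= 0.209325 (Holder holds)


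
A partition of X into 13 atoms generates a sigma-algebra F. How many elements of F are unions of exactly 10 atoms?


Each element of F is a union of some subset of the 13 atoms.
Elements that are unions of exactly 10 atoms correspond to 10-element subsets of the 13 atoms.
Count = C(13, 10) = 13! / (10! * 3!) = 286.


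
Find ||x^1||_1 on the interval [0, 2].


Step 1: ||f||_1 = (integral_0^2 |x^1|^1 dx)^(1/1)
     = (integral_0^2 x^1 dx)^(1/1)
Step 2: integral_0^2 x^1 dx = [x^2/(2)] from 0 to 2 = 2^2/2
     = 4/2 = 2
Step 3: ||f||_1 = (2)^(1/1) = 2


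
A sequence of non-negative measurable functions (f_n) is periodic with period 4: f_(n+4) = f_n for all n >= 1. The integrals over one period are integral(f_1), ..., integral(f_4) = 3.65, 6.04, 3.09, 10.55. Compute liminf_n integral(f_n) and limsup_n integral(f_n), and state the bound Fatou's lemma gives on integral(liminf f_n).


The sequence (integral(f_n)) is periodic with period 4, repeating the values 3.65, 6.04, 3.09, 10.55 indefinitely.
Step 1: For a periodic sequence, every tail (a_m, a_(m+1), ...) contains all 4 period values infinitely often.
Step 2: Hence inf of every tail = min of the period values = min(3.65, 6.04, 3.09, 10.55) = 3.09.
        liminf_n integral(f_n) = sup over m of (inf of tail from m) = 3.09.
Step 3: Similarly sup of every tail = max of the period values = 10.55.
        limsup_n integral(f_n) = 10.55.
Step 4: Fatou's lemma: integral(liminf_n f_n) <= liminf_n integral(f_n) = 3.09.
        So the integral of the pointwise liminf is at most 3.09.


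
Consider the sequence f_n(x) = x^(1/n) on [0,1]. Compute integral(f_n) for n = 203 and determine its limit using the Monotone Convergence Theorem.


At n = 203: f_203(x) = x^(1/203).
Step 1: integral(x^(1/203), 0, 1) = [x^(1/203+1) / (1/203+1)] from 0 to 1
     = 1 / (1/203 + 1) = 1 / ((203+1)/203) = 203/(203+1)
     = 203/204 = 0.995098
Step 2: As n -> infinity, f_n(x) = x^(1/n) -> 1 for x in (0,1], and f_n is increasing in n.
By MCT, lim_n integral(f_n) = integral(lim_n f_n) = integral(1, 0, 1) = 1.
Step 3: Verify convergence: 203/204 = 0.995098 -> 1


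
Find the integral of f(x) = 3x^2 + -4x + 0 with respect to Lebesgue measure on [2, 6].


The Lebesgue integral of a Riemann-integrable function agrees with the Riemann integral.
Antiderivative F(x) = (3/3)x^3 + (-4/2)x^2 + 0x
F(6) = (3/3)*6^3 + (-4/2)*6^2 + 0*6
     = (3/3)*216 + (-4/2)*36 + 0*6
     = 216 + -72 + 0
     = 144
F(2) = 0.0
Integral = F(6) - F(2) = 144 - 0.0 = 144


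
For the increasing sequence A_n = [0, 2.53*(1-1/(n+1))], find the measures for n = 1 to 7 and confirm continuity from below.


By continuity of measure from below: if A_n increases to A, then m(A_n) -> m(A).
Here A = [0, 2.53], so m(A) = 2.53
Step 1: a_1 = 2.53*(1 - 1/2) = 1.265, m(A_1) = 1.265
Step 2: a_2 = 2.53*(1 - 1/3) = 1.6867, m(A_2) = 1.6867
Step 3: a_3 = 2.53*(1 - 1/4) = 1.8975, m(A_3) = 1.8975
Step 4: a_4 = 2.53*(1 - 1/5) = 2.024, m(A_4) = 2.024
Step 5: a_5 = 2.53*(1 - 1/6) = 2.1083, m(A_5) = 2.1083
Step 6: a_6 = 2.53*(1 - 1/7) = 2.1686, m(A_6) = 2.1686
Step 7: a_7 = 2.53*(1 - 1/8) = 2.2137, m(A_7) = 2.2137
Limit: m(A_n) -> m([0,2.53]) = 2.53


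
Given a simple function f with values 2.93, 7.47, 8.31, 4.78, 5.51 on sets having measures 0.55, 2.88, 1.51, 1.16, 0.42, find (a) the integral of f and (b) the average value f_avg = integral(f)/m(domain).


Step 1: Integral = sum(value_i * measure_i)
= 2.93*0.55 + 7.47*2.88 + 8.31*1.51 + 4.78*1.16 + 5.51*0.42
= 1.6115 + 21.5136 + 12.5481 + 5.5448 + 2.3142
= 43.5322
Step 2: Total measure of domain = 0.55 + 2.88 + 1.51 + 1.16 + 0.42 = 6.52
Step 3: Average value = 43.5322 / 6.52 = 6.676718


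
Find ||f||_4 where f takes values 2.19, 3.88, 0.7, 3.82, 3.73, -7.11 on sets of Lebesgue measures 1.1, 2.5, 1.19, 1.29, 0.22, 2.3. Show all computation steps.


Step 1: Compute |f_i|^4 for each value:
  |2.19|^4 = 23.002575
  |3.88|^4 = 226.634959
  |0.7|^4 = 0.2401
  |3.82|^4 = 212.938138
  |3.73|^4 = 193.568786
  |-7.11|^4 = 2555.514814
Step 2: Multiply by measures and sum:
  23.002575 * 1.1 = 25.302833
  226.634959 * 2.5 = 566.587398
  0.2401 * 1.19 = 0.285719
  212.938138 * 1.29 = 274.690198
  193.568786 * 0.22 = 42.585133
  2555.514814 * 2.3 = 5877.684073
Sum = 25.302833 + 566.587398 + 0.285719 + 274.690198 + 42.585133 + 5877.684073 = 6787.135354
Step 3: Take the p-th root:
||f||_4 = (6787.135354)^(1/4) = 9.076567


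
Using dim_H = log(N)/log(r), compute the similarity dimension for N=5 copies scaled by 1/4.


For a self-similar set with N copies scaled by 1/r:
dim_H = log(N)/log(r) = log(5)/log(4)
= 1.609438/1.386294
= 1.160964


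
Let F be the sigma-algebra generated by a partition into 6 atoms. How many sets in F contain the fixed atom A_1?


Each element of F is a union of some subset S of the 6 atoms.
The element contains A_1 iff A_1 is in S.
So we count subsets S of {A_1,...,A_6} with A_1 in S: choose freely among the other 5 atoms.
Count = 2^(6-1) = 2^5 = 32.


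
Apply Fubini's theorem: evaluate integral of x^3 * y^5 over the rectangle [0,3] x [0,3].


By Fubini's theorem, the double integral factors as a product of single integrals:
Step 1: integral_0^3 x^3 dx = [x^4/4] from 0 to 3
     = 3^4/4 = 20.25
Step 2: integral_0^3 y^5 dy = [y^6/6] from 0 to 3
     = 3^6/6 = 121.5
Step 3: Double integral = 20.25 * 121.5 = 2460.375


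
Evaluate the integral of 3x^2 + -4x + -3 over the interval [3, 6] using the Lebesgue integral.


The Lebesgue integral of a Riemann-integrable function agrees with the Riemann integral.
Antiderivative F(x) = (3/3)x^3 + (-4/2)x^2 + -3x
F(6) = (3/3)*6^3 + (-4/2)*6^2 + -3*6
     = (3/3)*216 + (-4/2)*36 + -3*6
     = 216 + -72 + -18
     = 126
F(3) = 0.0
Integral = F(6) - F(3) = 126 - 0.0 = 126


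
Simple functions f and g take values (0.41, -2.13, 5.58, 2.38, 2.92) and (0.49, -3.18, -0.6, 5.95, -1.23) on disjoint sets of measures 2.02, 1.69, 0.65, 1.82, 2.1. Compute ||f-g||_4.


Step 1: Compute differences f_i - g_i:
  0.41 - 0.49 = -0.08
  -2.13 - -3.18 = 1.05
  5.58 - -0.6 = 6.18
  2.38 - 5.95 = -3.57
  2.92 - -1.23 = 4.15
Step 2: Compute |diff|^4 * measure for each set:
  |-0.08|^4 * 2.02 = 4.096000e-05 * 2.02 = 8.273920e-05
  |1.05|^4 * 1.69 = 1.215506 * 1.69 = 2.054206
  |6.18|^4 * 0.65 = 1458.659418 * 0.65 = 948.128622
  |-3.57|^4 * 1.82 = 162.432476 * 1.82 = 295.627106
  |4.15|^4 * 2.1 = 296.614506 * 2.1 = 622.890463
Step 3: Sum = 1868.700479
Step 4: ||f-g||_4 = (1868.700479)^(1/4) = 6.574836


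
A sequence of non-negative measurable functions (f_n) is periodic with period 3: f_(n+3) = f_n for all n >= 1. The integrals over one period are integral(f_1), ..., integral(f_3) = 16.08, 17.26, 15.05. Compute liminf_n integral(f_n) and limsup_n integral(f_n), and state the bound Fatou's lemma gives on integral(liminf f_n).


The sequence (integral(f_n)) is periodic with period 3, repeating the values 16.08, 17.26, 15.05 indefinitely.
Step 1: For a periodic sequence, every tail (a_m, a_(m+1), ...) contains all 3 period values infinitely often.
Step 2: Hence inf of every tail = min of the period values = min(16.08, 17.26, 15.05) = 15.05.
        liminf_n integral(f_n) = sup over m of (inf of tail from m) = 15.05.
Step 3: Similarly sup of every tail = max of the period values = 17.26.
        limsup_n integral(f_n) = 17.26.
Step 4: Fatou's lemma: integral(liminf_n f_n) <= liminf_n integral(f_n) = 15.05.
        So the integral of the pointwise liminf is at most 15.05.


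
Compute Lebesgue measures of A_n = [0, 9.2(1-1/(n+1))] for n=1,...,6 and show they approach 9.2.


By continuity of measure from below: if A_n increases to A, then m(A_n) -> m(A).
Here A = [0, 9.2], so m(A) = 9.2
Step 1: a_1 = 9.2*(1 - 1/2) = 4.6, m(A_1) = 4.6
Step 2: a_2 = 9.2*(1 - 1/3) = 6.1333, m(A_2) = 6.1333
Step 3: a_3 = 9.2*(1 - 1/4) = 6.9, m(A_3) = 6.9
Step 4: a_4 = 9.2*(1 - 1/5) = 7.36, m(A_4) = 7.36
Step 5: a_5 = 9.2*(1 - 1/6) = 7.6667, m(A_5) = 7.6667
Step 6: a_6 = 9.2*(1 - 1/7) = 7.8857, m(A_6) = 7.8857
Limit: m(A_n) -> m([0,9.2]) = 9.2


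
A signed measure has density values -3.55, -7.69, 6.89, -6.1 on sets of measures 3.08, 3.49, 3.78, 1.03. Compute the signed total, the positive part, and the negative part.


Step 1: Compute signed measure on each set:
  Set 1: -3.55 * 3.08 = -10.934
  Set 2: -7.69 * 3.49 = -26.8381
  Set 3: 6.89 * 3.78 = 26.0442
  Set 4: -6.1 * 1.03 = -6.283
Step 2: Total signed measure = (-10.934) + (-26.8381) + (26.0442) + (-6.283)
     = -18.0109
Step 3: Positive part mu+(X) = sum of positive contributions = 26.0442
Step 4: Negative part mu-(X) = |sum of negative contributions| = 44.0551


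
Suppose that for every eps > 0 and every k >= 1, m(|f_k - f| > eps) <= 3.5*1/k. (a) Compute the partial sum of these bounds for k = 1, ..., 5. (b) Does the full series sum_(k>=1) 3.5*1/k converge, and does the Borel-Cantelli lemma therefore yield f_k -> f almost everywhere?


Step 1: List the terms 3.5*1/k for k = 1 to 5:
  k=1: 3.5
  k=2: 1.75
  k=3: 1.166667
  k=4: 0.875
  k=5: 0.7
Step 2: Partial sum = 3.5 + 1.75 + 1.166667 + 0.875 + 0.7
     = 7.991667
Step 3: The full series sum_(k>=1) 3.5*1/k diverges (harmonic series, p = 1; a nonzero constant multiple of a divergent series diverges).
Step 4: The (first) Borel-Cantelli lemma requires a summable sequence of measures, so it does not apply here;
        from this bound alone no conclusion about a.e. convergence can be drawn (convergence in measure still
        gives an a.e.-convergent subsequence, but not a.e. convergence of the whole sequence).
Conclusion: series diverges; Borel-Cantelli is inconclusive about a.e. convergence of f_k.


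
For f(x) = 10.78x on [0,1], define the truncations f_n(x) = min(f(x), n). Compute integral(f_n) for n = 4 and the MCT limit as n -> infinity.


f(x) = 10.78x on [0,1]; f_n(x) = min(10.78x, n). At n = 4:
Step 1: f(x) reaches 4 at x = 4/10.78 = 0.371058
Step 2: integral(f_4) = integral(10.78x, 0, 0.371058) + integral(4, 0.371058, 1)
       = 10.78*0.371058^2/2 + 4*(1 - 0.371058)
       = 0.742115 + 2.51577
       = 3.257885
Step 3: As n -> infinity, f_n increases to f, so by MCT integral(f_n) -> integral(f) = 10.78/2 = 5.39.
Convergence: integral(f_4) = 3.257885 -> 5.39 as n -> infinity


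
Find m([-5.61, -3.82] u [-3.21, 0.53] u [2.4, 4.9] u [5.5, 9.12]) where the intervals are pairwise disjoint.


For pairwise disjoint intervals, m(union) = sum of lengths.
= (-3.82 - -5.61) + (0.53 - -3.21) + (4.9 - 2.4) + (9.12 - 5.5)
= 1.79 + 3.74 + 2.5 + 3.62
= 11.65


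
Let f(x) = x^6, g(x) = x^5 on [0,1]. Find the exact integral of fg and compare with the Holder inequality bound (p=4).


Step 1: Exact integral of f*g = integral(x^11, 0, 1) = 1/12
     = 0.083333
Step 2: Holder bound with p=4, q=1.333333:
  ||f||_p = (integral x^24 dx)^(1/4) = (1/25)^(1/4) = 0.447214
  ||g||_q = (integral x^6.666667 dx)^(1/1.333333) = (1/7.666667)^(1/1.333333) = 0.217043
Step 3: Holder bound = ||f||_p * ||g||_q = 0.447214 * 0.217043 = 0.097064
Verification: 0.083333 <= 0.097064 (Holder holds)


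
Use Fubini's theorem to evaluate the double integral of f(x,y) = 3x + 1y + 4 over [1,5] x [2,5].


By Fubini, integrate in x first, then y.
Step 1: Fix y, integrate over x in [1,5]:
  integral(3x + 1y + 4, x=1..5)
  = 3*(5^2 - 1^2)/2 + (1y + 4)*(5 - 1)
  = 36 + (1y + 4)*4
  = 36 + 4y + 16
  = 52 + 4y
Step 2: Integrate over y in [2,5]:
  integral(52 + 4y, y=2..5)
  = 52*3 + 4*(5^2 - 2^2)/2
  = 156 + 42
  = 198


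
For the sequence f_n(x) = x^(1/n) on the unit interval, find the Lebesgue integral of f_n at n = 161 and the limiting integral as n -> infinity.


At n = 161: f_161(x) = x^(1/161).
Step 1: integral(x^(1/161), 0, 1) = [x^(1/161+1) / (1/161+1)] from 0 to 1
     = 1 / (1/161 + 1) = 1 / ((161+1)/161) = 161/(161+1)
     = 161/162 = 0.993827
Step 2: As n -> infinity, f_n(x) = x^(1/n) -> 1 for x in (0,1], and f_n is increasing in n.
By MCT, lim_n integral(f_n) = integral(lim_n f_n) = integral(1, 0, 1) = 1.
Step 3: Verify convergence: 161/162 = 0.993827 -> 1


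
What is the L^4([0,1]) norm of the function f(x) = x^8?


Step 1: ||f||_4 = (integral_0^1 |x^8|^4 dx)^(1/4)
     = (integral_0^1 x^32 dx)^(1/4)
Step 2: integral_0^1 x^32 dx = [x^33/(33)] from 0 to 1 = 1^33/33
     = 1/33 = 0.030303
Step 3: ||f||_4 = (0.030303)^(1/4) = 0.417226


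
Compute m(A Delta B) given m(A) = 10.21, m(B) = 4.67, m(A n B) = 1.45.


m(A Delta B) = m(A) + m(B) - 2*m(A n B)
= 10.21 + 4.67 - 2*1.45
= 10.21 + 4.67 - 2.9
= 11.98


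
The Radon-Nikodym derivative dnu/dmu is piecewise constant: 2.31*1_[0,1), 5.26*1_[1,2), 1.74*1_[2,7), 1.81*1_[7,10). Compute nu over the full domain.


Integrate each piece of the Radon-Nikodym derivative:
Step 1: integral_0^1 2.31 dx = 2.31*(1-0) = 2.31*1 = 2.31
Step 2: integral_1^2 5.26 dx = 5.26*(2-1) = 5.26*1 = 5.26
Step 3: integral_2^7 1.74 dx = 1.74*(7-2) = 1.74*5 = 8.7
Step 4: integral_7^10 1.81 dx = 1.81*(10-7) = 1.81*3 = 5.43
Total: 2.31 + 5.26 + 8.7 + 5.43 = 21.7


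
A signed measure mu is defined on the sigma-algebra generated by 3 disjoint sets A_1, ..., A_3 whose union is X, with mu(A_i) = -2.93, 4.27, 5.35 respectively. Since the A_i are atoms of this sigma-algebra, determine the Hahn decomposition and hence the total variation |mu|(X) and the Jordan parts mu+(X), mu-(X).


Step 1: Every measurable set is a union of atoms (the cells / points), so a Hahn decomposition is
  obtained by grouping atoms by sign: P = union of atoms with mu > 0, N = union of the remaining atoms.
  Atoms in P (indices): 2, 3;  atoms in N (indices): 1
  Positive values: 4.27, 5.35
  Negative values: -2.93
Step 2: mu+(X) = mu(P) = sum of positive atom values = 9.62
Step 3: mu-(X) = -mu(N) = sum of |negative atom values| = 2.93
Step 4: |mu|(X) = mu+(X) + mu-(X) = 9.62 + 2.93 = 12.55


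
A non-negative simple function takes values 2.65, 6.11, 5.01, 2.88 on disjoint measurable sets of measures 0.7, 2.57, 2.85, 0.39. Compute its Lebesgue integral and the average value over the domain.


Step 1: Integral = sum(value_i * measure_i)
= 2.65*0.7 + 6.11*2.57 + 5.01*2.85 + 2.88*0.39
= 1.855 + 15.7027 + 14.2785 + 1.1232
= 32.9594
Step 2: Total measure of domain = 0.7 + 2.57 + 2.85 + 0.39 = 6.51
Step 3: Average value = 32.9594 / 6.51 = 5.062888


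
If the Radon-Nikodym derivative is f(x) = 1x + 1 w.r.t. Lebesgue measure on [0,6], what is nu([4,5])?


nu(A) = integral_A (dnu/dmu) dmu = integral_4^5 (1x + 1) dx
Step 1: Antiderivative F(x) = (1/2)x^2 + 1x
Step 2: F(5) = (1/2)*5^2 + 1*5 = 12.5 + 5 = 17.5
Step 3: F(4) = (1/2)*4^2 + 1*4 = 8 + 4 = 12
Step 4: nu([4,5]) = F(5) - F(4) = 17.5 - 12 = 5.5


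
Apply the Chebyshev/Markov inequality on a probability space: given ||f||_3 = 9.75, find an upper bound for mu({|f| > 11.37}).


Chebyshev/Markov inequality: mu(|f| > eps) <= (||f||_p / eps)^p
Step 1: ||f||_3 / eps = 9.75 / 11.37 = 0.85752
Step 2: Raise to power p = 3:
  (0.85752)^3 = 0.630569
Step 3: Therefore mu(|f| > 11.37) <= 0.630569


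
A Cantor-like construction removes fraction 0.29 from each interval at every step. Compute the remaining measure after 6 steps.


Step 1: At each step, fraction remaining = 1 - 0.29 = 0.71
Step 2: After 6 steps, measure = (0.71)^6
Step 3: Computing the power step by step:
  After step 1: 0.71
  After step 2: 0.5041
  After step 3: 0.357911
  After step 4: 0.254117
  After step 5: 0.180423
  ...
Result = 0.1281


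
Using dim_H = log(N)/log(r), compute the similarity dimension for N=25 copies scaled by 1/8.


For a self-similar set with N copies scaled by 1/r:
dim_H = log(N)/log(r) = log(25)/log(8)
= 3.218876/2.079442
= 1.547952


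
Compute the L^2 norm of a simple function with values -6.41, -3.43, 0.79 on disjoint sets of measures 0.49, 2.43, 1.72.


Step 1: Compute |f_i|^2 for each value:
  |-6.41|^2 = 41.0881
  |-3.43|^2 = 11.7649
  |0.79|^2 = 0.6241
Step 2: Multiply by measures and sum:
  41.0881 * 0.49 = 20.133169
  11.7649 * 2.43 = 28.588707
  0.6241 * 1.72 = 1.073452
Sum = 20.133169 + 28.588707 + 1.073452 = 49.795328
Step 3: Take the p-th root:
||f||_2 = (49.795328)^(1/2) = 7.05658


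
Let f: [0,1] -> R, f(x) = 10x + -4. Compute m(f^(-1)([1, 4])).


f^(-1)([1, 4]) = {x : 1 <= 10x + -4 <= 4}
Solving: (1 - -4)/10 <= x <= (4 - -4)/10
= [0.5, 0.8]
Intersecting with [0,1]: [0.5, 0.8]
Measure = 0.8 - 0.5 = 0.3


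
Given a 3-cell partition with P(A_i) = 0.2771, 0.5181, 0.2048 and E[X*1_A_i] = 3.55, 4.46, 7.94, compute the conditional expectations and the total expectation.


For each cell A_i: E[X|A_i] = E[X*1_A_i] / P(A_i)
Step 1: E[X|A_1] = 3.55 / 0.2771 = 12.811259
Step 2: E[X|A_2] = 4.46 / 0.5181 = 8.608377
Step 3: E[X|A_3] = 7.94 / 0.2048 = 38.769531
Verification: E[X] = sum E[X*1_A_i] = 3.55 + 4.46 + 7.94 = 15.95


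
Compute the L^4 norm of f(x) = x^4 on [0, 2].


Step 1: ||f||_4 = (integral_0^2 |x^4|^4 dx)^(1/4)
     = (integral_0^2 x^16 dx)^(1/4)
Step 2: integral_0^2 x^16 dx = [x^17/(17)] from 0 to 2 = 2^17/17
     = 131072/17 = 7710.117647
Step 3: ||f||_4 = (7710.117647)^(1/4) = 9.370554


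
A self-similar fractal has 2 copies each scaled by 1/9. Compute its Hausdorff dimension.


For a self-similar set with N copies scaled by 1/r:
dim_H = log(N)/log(r) = log(2)/log(9)
= 0.693147/2.197225
= 0.315465


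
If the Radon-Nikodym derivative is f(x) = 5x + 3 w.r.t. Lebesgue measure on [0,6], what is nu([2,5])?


nu(A) = integral_A (dnu/dmu) dmu = integral_2^5 (5x + 3) dx
Step 1: Antiderivative F(x) = (5/2)x^2 + 3x
Step 2: F(5) = (5/2)*5^2 + 3*5 = 62.5 + 15 = 77.5
Step 3: F(2) = (5/2)*2^2 + 3*2 = 10 + 6 = 16
Step 4: nu([2,5]) = F(5) - F(2) = 77.5 - 16 = 61.5


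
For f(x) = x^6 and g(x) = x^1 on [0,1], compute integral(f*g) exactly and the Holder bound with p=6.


Step 1: Exact integral of f*g = integral(x^7, 0, 1) = 1/8
     = 0.125
Step 2: Holder bound with p=6, q=1.2:
  ||f||_p = (integral x^36 dx)^(1/6) = (1/37)^(1/6) = 0.547814
  ||g||_q = (integral x^1.2 dx)^(1/1.2) = (1/2.2)^(1/1.2) = 0.518379
Step 3: Holder bound = ||f||_p * ||g||_q = 0.547814 * 0.518379 = 0.283975
Verification: 0.125 <= 0.283975 (Holder holds)


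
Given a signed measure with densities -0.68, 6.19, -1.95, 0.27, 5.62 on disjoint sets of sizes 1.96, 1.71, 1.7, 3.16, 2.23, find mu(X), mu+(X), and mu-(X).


Step 1: Compute signed measure on each set:
  Set 1: -0.68 * 1.96 = -1.3328
  Set 2: 6.19 * 1.71 = 10.5849
  Set 3: -1.95 * 1.7 = -3.315
  Set 4: 0.27 * 3.16 = 0.8532
  Set 5: 5.62 * 2.23 = 12.5326
Step 2: Total signed measure = (-1.3328) + (10.5849) + (-3.315) + (0.8532) + (12.5326)
     = 19.3229
Step 3: Positive part mu+(X) = sum of positive contributions = 23.9707
Step 4: Negative part mu-(X) = |sum of negative contributions| = 4.6478


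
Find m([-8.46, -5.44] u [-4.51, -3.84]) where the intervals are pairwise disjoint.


For pairwise disjoint intervals, m(union) = sum of lengths.
= (-5.44 - -8.46) + (-3.84 - -4.51)
= 3.02 + 0.67
= 3.69


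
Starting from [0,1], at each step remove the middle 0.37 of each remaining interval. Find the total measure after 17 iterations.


Step 1: At each step, fraction remaining = 1 - 0.37 = 0.63
Step 2: After 17 steps, measure = (0.63)^17
Result = 3.879621e-04


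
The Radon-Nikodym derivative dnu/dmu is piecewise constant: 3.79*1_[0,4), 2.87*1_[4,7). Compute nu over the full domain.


Integrate each piece of the Radon-Nikodym derivative:
Step 1: integral_0^4 3.79 dx = 3.79*(4-0) = 3.79*4 = 15.16
Step 2: integral_4^7 2.87 dx = 2.87*(7-4) = 2.87*3 = 8.61
Total: 15.16 + 8.61 = 23.77


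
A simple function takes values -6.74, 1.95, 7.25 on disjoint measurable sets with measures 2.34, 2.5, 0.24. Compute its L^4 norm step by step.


Step 1: Compute |f_i|^4 for each value:
  |-6.74|^4 = 2063.666842
  |1.95|^4 = 14.459006
  |7.25|^4 = 2762.816406
Step 2: Multiply by measures and sum:
  2063.666842 * 2.34 = 4828.98041
  14.459006 * 2.5 = 36.147516
  2762.816406 * 0.24 = 663.075938
Sum = 4828.98041 + 36.147516 + 663.075938 = 5528.203863
Step 3: Take the p-th root:
||f||_4 = (5528.203863)^(1/4) = 8.622754


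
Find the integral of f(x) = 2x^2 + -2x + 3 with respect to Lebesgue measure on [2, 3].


The Lebesgue integral of a Riemann-integrable function agrees with the Riemann integral.
Antiderivative F(x) = (2/3)x^3 + (-2/2)x^2 + 3x
F(3) = (2/3)*3^3 + (-2/2)*3^2 + 3*3
     = (2/3)*27 + (-2/2)*9 + 3*3
     = 18 + -9 + 9
     = 18
F(2) = 7.333333
Integral = F(3) - F(2) = 18 - 7.333333 = 10.666667


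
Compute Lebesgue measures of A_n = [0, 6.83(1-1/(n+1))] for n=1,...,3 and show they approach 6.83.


By continuity of measure from below: if A_n increases to A, then m(A_n) -> m(A).
Here A = [0, 6.83], so m(A) = 6.83
Step 1: a_1 = 6.83*(1 - 1/2) = 3.415, m(A_1) = 3.415
Step 2: a_2 = 6.83*(1 - 1/3) = 4.5533, m(A_2) = 4.5533
Step 3: a_3 = 6.83*(1 - 1/4) = 5.1225, m(A_3) = 5.1225
Limit: m(A_n) -> m([0,6.83]) = 6.83


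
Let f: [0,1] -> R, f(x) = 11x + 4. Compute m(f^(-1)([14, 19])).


f^(-1)([14, 19]) = {x : 14 <= 11x + 4 <= 19}
Solving: (14 - 4)/11 <= x <= (19 - 4)/11
= [0.909091, 1.363636]
Intersecting with [0,1]: [0.909091, 1]
Measure = 1 - 0.909091 = 0.090909


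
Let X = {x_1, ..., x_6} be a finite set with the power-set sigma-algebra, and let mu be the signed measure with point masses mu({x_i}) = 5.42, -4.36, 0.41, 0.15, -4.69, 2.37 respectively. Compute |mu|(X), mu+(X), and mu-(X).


Step 1: Every measurable set is a union of atoms (the cells / points), so a Hahn decomposition is
  obtained by grouping atoms by sign: P = union of atoms with mu > 0, N = union of the remaining atoms.
  Atoms in P (indices): 1, 3, 4, 6;  atoms in N (indices): 2, 5
  Positive values: 5.42, 0.41, 0.15, 2.37
  Negative values: -4.36, -4.69
Step 2: mu+(X) = mu(P) = sum of positive atom values = 8.35
Step 3: mu-(X) = -mu(N) = sum of |negative atom values| = 9.05
Step 4: |mu|(X) = mu+(X) + mu-(X) = 8.35 + 9.05 = 17.4


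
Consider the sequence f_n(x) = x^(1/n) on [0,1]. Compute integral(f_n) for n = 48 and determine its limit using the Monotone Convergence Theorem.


At n = 48: f_48(x) = x^(1/48).
Step 1: integral(x^(1/48), 0, 1) = [x^(1/48+1) / (1/48+1)] from 0 to 1
     = 1 / (1/48 + 1) = 1 / ((48+1)/48) = 48/(48+1)
     = 48/49 = 0.979592
Step 2: As n -> infinity, f_n(x) = x^(1/n) -> 1 for x in (0,1], and f_n is increasing in n.
By MCT, lim_n integral(f_n) = integral(lim_n f_n) = integral(1, 0, 1) = 1.
Step 3: Verify convergence: 48/49 = 0.979592 -> 1


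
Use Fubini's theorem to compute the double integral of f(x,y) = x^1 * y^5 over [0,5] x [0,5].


By Fubini's theorem, the double integral factors as a product of single integrals:
Step 1: integral_0^5 x^1 dx = [x^2/2] from 0 to 5
     = 5^2/2 = 12.5
Step 2: integral_0^5 y^5 dy = [y^6/6] from 0 to 5
     = 5^6/6 = 2604.166667
Step 3: Double integral = 12.5 * 2604.166667 = 32552.083333


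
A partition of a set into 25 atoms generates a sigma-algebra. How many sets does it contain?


Each element of the sigma-algebra is a union of some subset of the 25 atoms.
The number of such subsets is 2^25 = 33554432.


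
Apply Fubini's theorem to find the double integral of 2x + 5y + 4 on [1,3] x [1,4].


By Fubini, integrate in x first, then y.
Step 1: Fix y, integrate over x in [1,3]:
  integral(2x + 5y + 4, x=1..3)
  = 2*(3^2 - 1^2)/2 + (5y + 4)*(3 - 1)
  = 8 + (5y + 4)*2
  = 8 + 10y + 8
  = 16 + 10y
Step 2: Integrate over y in [1,4]:
  integral(16 + 10y, y=1..4)
  = 16*3 + 10*(4^2 - 1^2)/2
  = 48 + 75
  = 123


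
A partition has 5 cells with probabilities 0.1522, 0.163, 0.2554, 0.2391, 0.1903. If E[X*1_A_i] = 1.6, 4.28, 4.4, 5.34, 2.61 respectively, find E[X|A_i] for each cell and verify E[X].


For each cell A_i: E[X|A_i] = E[X*1_A_i] / P(A_i)
Step 1: E[X|A_1] = 1.6 / 0.1522 = 10.512484
Step 2: E[X|A_2] = 4.28 / 0.163 = 26.257669
Step 3: E[X|A_3] = 4.4 / 0.2554 = 17.227878
Step 4: E[X|A_4] = 5.34 / 0.2391 = 22.333752
Step 5: E[X|A_5] = 2.61 / 0.1903 = 13.715187
Verification: E[X] = sum E[X*1_A_i] = 1.6 + 4.28 + 4.4 + 5.34 + 2.61 = 18.23
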